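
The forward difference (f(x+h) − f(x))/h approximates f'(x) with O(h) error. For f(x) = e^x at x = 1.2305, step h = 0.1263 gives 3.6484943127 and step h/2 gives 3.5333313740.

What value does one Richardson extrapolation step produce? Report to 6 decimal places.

The method has order 1: 2^1 = 2.
Numerator 2×A(h/2) − A(h) = 2×3.5333313740 − 3.6484943127 = 3.4181684353
R = 3.4181684353/1 = 3.4181684353

3.418168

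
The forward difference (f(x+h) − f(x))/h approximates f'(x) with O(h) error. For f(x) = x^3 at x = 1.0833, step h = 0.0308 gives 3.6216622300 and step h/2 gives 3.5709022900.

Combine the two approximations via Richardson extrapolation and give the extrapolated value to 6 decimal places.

3.520142

Order 1 gives 2^r = 2 and 2^r − 1 = 1.
2×3.5709022900 = 7.1418045800; subtract 3.6216622300 → 3.5201423500
Extrapolated: 3.5201423500 / 1 = 3.5201423500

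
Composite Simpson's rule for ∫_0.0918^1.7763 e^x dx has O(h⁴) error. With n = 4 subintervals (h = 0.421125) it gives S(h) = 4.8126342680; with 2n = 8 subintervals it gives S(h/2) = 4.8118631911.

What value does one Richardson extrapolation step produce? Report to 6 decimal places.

4.811812

r = 4, so 2^r = 16.
2^4*A(h/2) = 76.9898110576; minus A(h) gives 72.1771767896.
Divide by 2^4 − 1 = 15.
(16*4.8118631911 − 4.8126342680)/(16 − 1) = 4.8118117860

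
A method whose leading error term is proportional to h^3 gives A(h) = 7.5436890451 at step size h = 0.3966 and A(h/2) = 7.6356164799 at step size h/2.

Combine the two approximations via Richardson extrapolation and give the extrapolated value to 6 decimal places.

7.648749

Method order is 3; weight 2^3 = 8.
Difference of the inputs: 7.6356164799 − 7.5436890451 = 0.0919274348
Correction (A(h/2) − A(h))/(8 − 1) = 0.0919274348/7 = 0.0131324907
R = A(h/2) + (A(h/2) − A(h))/7 = 7.6356164799 + 0.0131324907 = 7.6487489706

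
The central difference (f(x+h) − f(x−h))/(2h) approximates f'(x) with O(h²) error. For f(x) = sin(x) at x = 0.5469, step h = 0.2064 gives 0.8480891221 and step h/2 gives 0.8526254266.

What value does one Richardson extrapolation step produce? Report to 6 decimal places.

0.854138

Leading term ∝ h^2; use weight 4 = 2^2.
A(h/2) − A(h) = 0.8526254266 − 0.8480891221 = 0.0045363045
Divide by 2^2 − 1 = 3: 0.0045363045/3 = 0.0015121015
R = 0.8526254266 + 0.0015121015 = 0.8541375281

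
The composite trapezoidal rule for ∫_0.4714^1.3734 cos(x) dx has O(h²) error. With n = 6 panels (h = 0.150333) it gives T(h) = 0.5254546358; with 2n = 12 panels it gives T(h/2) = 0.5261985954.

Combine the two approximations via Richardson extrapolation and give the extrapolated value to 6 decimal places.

0.526447

Leading term ∝ h^2; use weight 4 = 2^2.
Weighted: 2.1047943816 − 0.5254546358 = 1.5793397458
Denominator 4 − 1 = 3.
1.5793397458 ÷ 3 = 0.5264465819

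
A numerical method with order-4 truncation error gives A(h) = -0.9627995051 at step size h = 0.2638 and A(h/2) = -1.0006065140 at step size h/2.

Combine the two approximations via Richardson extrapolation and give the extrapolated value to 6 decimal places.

r = 4, so 2^r = 16.
16 × (-1.0006065140) = -16.0097042240; (-16.0097042240) − (-0.9627995051) = -15.0469047189
Divide by 2^4 − 1 = 15.
So the Richardson estimate is -1.0031269813.
Shift from A(h/2): −0.0025204673.

-1.003127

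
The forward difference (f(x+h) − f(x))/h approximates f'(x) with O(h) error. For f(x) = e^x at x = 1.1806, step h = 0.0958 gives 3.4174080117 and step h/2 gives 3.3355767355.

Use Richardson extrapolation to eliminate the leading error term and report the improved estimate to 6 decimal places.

Error is O(h^1); halving h shrinks it by 2^1 = 2.
2×3.3355767355 = 6.6711534710; subtract 3.4174080117 → 3.2537454593
R = 3.2537454593/1 = 3.2537454593

3.253745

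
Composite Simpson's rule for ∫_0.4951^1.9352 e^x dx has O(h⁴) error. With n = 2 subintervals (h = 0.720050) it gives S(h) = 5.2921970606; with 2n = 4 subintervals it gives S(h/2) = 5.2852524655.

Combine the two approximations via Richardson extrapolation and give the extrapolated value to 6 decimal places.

5.284789

r = 4, so 2^r = 16.
2^4 × A(h/2) = 84.5640394480; minus A(h) gives 79.2718423874.
Extrapolated: 79.2718423874 / 15 = 5.2847894925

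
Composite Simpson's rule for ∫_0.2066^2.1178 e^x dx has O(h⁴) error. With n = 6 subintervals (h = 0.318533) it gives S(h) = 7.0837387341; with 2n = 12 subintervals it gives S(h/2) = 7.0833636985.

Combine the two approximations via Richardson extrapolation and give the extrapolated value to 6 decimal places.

Method order is 4; weight 2^4 = 16.
2^4×A(h/2) = 113.3338191760; minus A(h) gives 106.2500804419.
Denominator 16 − 1 = 15.
R = 106.2500804419/15 = 7.0833386961
Correction |R − A(h/2)| = 2.500e-05; gap |A(h/2) − A(h)| = 3.750e-04.

7.083339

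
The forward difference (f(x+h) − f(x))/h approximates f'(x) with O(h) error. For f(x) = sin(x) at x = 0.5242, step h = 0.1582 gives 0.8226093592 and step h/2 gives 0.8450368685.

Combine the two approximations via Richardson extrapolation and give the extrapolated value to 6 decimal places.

Order 1 gives 2^r = 2 and 2^r − 1 = 1.
Difference of the inputs: 0.8450368685 − 0.8226093592 = 0.0224275093
Divide by 2^1 − 1 = 1: 0.0224275093/1 = 0.0224275093
R = 0.8450368685 + 0.0224275093 = 0.8674643778
Correction |R − A(h/2)| = 2.243e-02; gap |A(h/2) − A(h)| = 2.243e-02.

0.867464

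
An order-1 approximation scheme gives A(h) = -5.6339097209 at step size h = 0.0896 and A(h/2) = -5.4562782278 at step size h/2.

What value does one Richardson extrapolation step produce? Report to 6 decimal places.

-5.278647

Order 1 gives 2^r = 2 and 2^r − 1 = 1.
Numerator 2 × A(h/2) − A(h) = 2 × (-5.4562782278) − (-5.6339097209) = -5.2786467347
(2 × (-5.4562782278) − (-5.6339097209))/(2 − 1) = -5.2786467347
Correction |R − A(h/2)| = 1.776e-01; gap |A(h/2) − A(h)| = 1.776e-01.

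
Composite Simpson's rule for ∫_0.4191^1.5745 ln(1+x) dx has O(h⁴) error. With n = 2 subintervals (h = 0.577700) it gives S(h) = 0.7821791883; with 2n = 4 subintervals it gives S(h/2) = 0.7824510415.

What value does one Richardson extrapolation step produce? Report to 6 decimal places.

The method has order 4: 2^4 = 16.
2^4×A(h/2) = 12.5192166640; minus A(h) gives 11.7370374757.
Denominator 16 − 1 = 15.
R = 11.7370374757/15 = 0.7824691650

0.782469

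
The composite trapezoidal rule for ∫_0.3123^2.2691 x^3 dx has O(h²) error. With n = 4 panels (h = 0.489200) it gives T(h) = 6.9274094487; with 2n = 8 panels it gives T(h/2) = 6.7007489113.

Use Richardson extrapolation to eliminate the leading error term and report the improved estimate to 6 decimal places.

The method has order 2: 2^2 = 4.
Numerator 4*A(h/2) − A(h) = 4*6.7007489113 − 6.9274094487 = 19.8755861965
Extrapolated: 19.8755861965 / 3 = 6.6251953988
Shift from A(h/2): −0.0755535125.

6.625195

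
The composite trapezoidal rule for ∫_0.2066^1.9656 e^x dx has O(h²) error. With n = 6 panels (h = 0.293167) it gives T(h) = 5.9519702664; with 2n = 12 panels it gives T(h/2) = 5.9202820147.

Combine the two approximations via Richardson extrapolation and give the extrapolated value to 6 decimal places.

The method has order 2: 2^2 = 4.
Difference of the inputs: 5.9202820147 − 5.9519702664 = -0.0316882517
Divide by 2^2 − 1 = 3: (-0.0316882517)/3 = -0.0105627506
R = A(h/2) + (A(h/2) − A(h))/3 = 5.9202820147 − 0.0105627506 = 5.9097192641
Correction |R − A(h/2)| = 1.056e-02; gap |A(h/2) − A(h)| = 3.169e-02.

5.909719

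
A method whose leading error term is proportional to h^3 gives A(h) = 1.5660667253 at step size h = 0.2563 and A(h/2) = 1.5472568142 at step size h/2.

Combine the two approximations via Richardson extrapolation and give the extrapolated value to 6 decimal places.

1.544570

Order 3 gives 2^r = 8 and 2^r − 1 = 7.
Difference of the inputs: 1.5472568142 − 1.5660667253 = -0.0188099111
Correction (A(h/2) − A(h))/(8 − 1) = (-0.0188099111)/7 = -0.0026871302
R = A(h/2) + (A(h/2) − A(h))/7 = 1.5472568142 − 0.0026871302 = 1.5445696840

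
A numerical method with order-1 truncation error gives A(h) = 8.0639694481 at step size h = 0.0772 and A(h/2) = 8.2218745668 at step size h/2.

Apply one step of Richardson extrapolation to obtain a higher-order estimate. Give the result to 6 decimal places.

Leading term ∝ h^1; use weight 2 = 2^1.
2^1*A(h/2) = 16.4437491336; minus A(h) gives 8.3797796855.
Denominator 2 − 1 = 1.
Result: 8.3797796855
Gap between inputs: 1.579e-01; correction applied: +0.1579051187.

8.379780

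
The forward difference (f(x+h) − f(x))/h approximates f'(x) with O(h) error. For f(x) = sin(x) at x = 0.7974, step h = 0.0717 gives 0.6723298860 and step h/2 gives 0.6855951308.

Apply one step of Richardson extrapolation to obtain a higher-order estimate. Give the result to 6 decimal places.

0.698860

Method order is 1; weight 2^1 = 2.
2*0.6855951308 = 1.3711902616; subtract 0.6723298860 → 0.6988603756
(2*0.6855951308 − 0.6723298860)/(2 − 1) = 0.6988603756
Correction |R − A(h/2)| = 1.327e-02; gap |A(h/2) − A(h)| = 1.327e-02.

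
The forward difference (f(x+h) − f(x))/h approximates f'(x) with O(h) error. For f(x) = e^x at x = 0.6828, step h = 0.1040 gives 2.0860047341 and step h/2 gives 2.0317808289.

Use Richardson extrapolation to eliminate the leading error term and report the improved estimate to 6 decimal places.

1.977557

Leading term ∝ h^1; use weight 2 = 2^1.
Numerator 2 × A(h/2) − A(h) = 2 × 2.0317808289 − 2.0860047341 = 1.9775569237
Denominator 2 − 1 = 1.
1.9775569237 ÷ 1 = 1.9775569237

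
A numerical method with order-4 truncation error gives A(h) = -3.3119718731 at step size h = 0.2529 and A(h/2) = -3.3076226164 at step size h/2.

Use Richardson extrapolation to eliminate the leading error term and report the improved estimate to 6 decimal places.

-3.307333

Error is O(h^4); halving h shrinks it by 2^4 = 16.
16 × (-3.3076226164) − (-3.3119718731) = -49.6099899893
Denominator 16 − 1 = 15.
So the Richardson estimate is -3.3073326660.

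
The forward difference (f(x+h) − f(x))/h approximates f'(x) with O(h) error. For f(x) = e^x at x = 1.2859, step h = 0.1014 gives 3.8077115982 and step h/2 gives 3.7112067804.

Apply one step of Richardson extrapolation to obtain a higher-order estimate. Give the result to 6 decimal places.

r = 1: numerator weight 2, denominator 1.
Numerator 2 × A(h/2) − A(h) = 2 × 3.7112067804 − 3.8077115982 = 3.6147019626
(2 × 3.7112067804 − 3.8077115982)/(2 − 1) = 3.6147019626
Shift from A(h/2): −0.0965048178.

3.614702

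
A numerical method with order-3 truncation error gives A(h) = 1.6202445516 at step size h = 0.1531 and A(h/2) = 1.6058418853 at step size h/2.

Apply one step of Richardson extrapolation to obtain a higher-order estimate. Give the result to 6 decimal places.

Error is O(h^3); halving h shrinks it by 2^3 = 8.
A(h/2) − A(h) = 1.6058418853 − 1.6202445516 = -0.0144026663
Divide by 2^3 − 1 = 7: (-0.0144026663)/7 = -0.0020575238
R = A(h/2) + (A(h/2) − A(h))/7 = 1.6058418853 − 0.0020575238 = 1.6037843615
Gap between inputs: 1.440e-02; correction applied: −0.0020575238.

1.603784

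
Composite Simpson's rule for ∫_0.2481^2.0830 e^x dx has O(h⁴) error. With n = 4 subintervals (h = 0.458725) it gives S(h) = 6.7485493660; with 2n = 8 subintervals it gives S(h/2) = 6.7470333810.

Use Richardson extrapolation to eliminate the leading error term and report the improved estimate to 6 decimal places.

r = 4, so 2^r = 16.
16·6.7470333810 = 107.9525340960; subtract 6.7485493660 → 101.2039847300
Denominator 16 − 1 = 15.
Result: 6.7469323153
Gap between inputs: 1.516e-03; correction applied: −0.0001010657.

6.746932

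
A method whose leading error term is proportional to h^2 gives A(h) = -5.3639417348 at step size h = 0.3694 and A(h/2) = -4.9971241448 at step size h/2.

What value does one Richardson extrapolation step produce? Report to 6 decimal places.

r = 2, so 2^r = 4.
Difference of the inputs: -4.9971241448 − (-5.3639417348) = 0.3668175900
Correction (A(h/2) − A(h))/(4 − 1) = 0.3668175900/3 = 0.1222725300
R = A(h/2) + (A(h/2) − A(h))/3 = -4.9971241448 + 0.1222725300 = -4.8748516148
Correction |R − A(h/2)| = 1.223e-01; gap |A(h/2) − A(h)| = 3.668e-01.

-4.874852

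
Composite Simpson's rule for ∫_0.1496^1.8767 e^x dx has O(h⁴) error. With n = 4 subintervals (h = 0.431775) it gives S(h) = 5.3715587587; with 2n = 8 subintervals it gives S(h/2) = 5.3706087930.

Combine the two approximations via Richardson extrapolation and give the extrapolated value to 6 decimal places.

5.370545

With r = 4 the leading error scales as h^4, so the weight is 2^4 = 16.
16*5.3706087930 = 85.9297406880; 85.9297406880 − 5.3715587587 = 80.5581819293
Extrapolated: 80.5581819293 / 15 = 5.3705454620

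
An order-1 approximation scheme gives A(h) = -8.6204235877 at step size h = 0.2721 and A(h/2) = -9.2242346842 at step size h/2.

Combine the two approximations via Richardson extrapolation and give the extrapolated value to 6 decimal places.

Method order is 1; weight 2^1 = 2.
2 × (-9.2242346842) − (-8.6204235877) = -9.8280457807
Denominator 2 − 1 = 1.
So the Richardson estimate is -9.8280457807.
Correction |R − A(h/2)| = 6.038e-01; gap |A(h/2) − A(h)| = 6.038e-01.

-9.828046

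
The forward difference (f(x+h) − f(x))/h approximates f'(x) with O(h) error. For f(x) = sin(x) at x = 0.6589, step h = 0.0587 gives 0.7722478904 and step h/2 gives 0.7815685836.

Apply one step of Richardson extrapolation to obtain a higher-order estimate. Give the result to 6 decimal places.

Error is O(h^1); halving h shrinks it by 2^1 = 2.
2^1·A(h/2) = 1.5631371672; minus A(h) gives 0.7908892768.
Denominator 2 − 1 = 1.
Result: 0.7908892768

0.790889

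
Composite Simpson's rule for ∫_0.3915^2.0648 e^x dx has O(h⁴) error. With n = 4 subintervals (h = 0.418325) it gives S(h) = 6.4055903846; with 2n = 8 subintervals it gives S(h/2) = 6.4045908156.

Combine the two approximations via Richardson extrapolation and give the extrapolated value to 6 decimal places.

6.404524

r = 4: numerator weight 16, denominator 15.
Weighted: 102.4734530496 − 6.4055903846 = 96.0678626650
Denominator 16 − 1 = 15.
Result: 6.4045241777
Gap between inputs: 9.996e-04; correction applied: −0.0000666379.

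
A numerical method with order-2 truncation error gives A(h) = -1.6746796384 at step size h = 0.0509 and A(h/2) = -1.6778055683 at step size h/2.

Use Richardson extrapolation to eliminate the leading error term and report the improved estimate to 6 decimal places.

-1.678848

With r = 2 the leading error scales as h^2, so the weight is 2^2 = 4.
Weighted: (-6.7112222732) − (-1.6746796384) = -5.0365426348
Extrapolated: (-5.0365426348) / 3 = -1.6788475449
Gap between inputs: 3.126e-03; correction applied: −0.0010419766.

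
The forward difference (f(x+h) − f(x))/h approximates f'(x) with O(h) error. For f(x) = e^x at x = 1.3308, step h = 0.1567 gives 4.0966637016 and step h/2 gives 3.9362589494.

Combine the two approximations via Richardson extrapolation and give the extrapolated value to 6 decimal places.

Order 1 gives 2^r = 2 and 2^r − 1 = 1.
2*3.9362589494 − 4.0966637016 = 3.7758541972
Denominator 2 − 1 = 1.
(2*3.9362589494 − 4.0966637016)/(2 − 1) = 3.7758541972
Shift from A(h/2): −0.1604047522.

3.775854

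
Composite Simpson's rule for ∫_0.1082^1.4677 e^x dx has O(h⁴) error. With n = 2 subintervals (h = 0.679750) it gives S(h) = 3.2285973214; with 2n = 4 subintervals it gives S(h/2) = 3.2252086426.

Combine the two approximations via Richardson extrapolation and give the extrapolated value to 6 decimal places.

Error is O(h^4); halving h shrinks it by 2^4 = 16.
16·3.2252086426 = 51.6033382816; subtract 3.2285973214 → 48.3747409602
Denominator 16 − 1 = 15.
48.3747409602 ÷ 15 = 3.2249827307
Shift from A(h/2): −0.0002259119.

3.224983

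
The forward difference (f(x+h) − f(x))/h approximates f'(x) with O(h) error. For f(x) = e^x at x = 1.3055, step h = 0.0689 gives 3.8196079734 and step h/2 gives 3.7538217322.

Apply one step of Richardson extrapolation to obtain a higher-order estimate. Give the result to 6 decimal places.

Leading term ∝ h^1; use weight 2 = 2^1.
2·3.7538217322 − 3.8196079734 = 3.6880354910
Divide by 2^1 − 1 = 1.
R = 3.6880354910/1 = 3.6880354910

3.688035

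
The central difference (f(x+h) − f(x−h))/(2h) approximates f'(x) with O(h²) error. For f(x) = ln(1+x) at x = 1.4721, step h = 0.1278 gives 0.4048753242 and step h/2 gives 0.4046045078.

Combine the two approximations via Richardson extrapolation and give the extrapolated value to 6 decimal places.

0.404514

Error is O(h^2); halving h shrinks it by 2^2 = 4.
A(h/2) − A(h) = 0.4046045078 − 0.4048753242 = -0.0002708164
Correction (A(h/2) − A(h))/(4 − 1) = (-0.0002708164)/3 = -0.0000902721
R = A(h/2) + (A(h/2) − A(h))/3 = 0.4046045078 − 0.0000902721 = 0.4045142357
Shift from A(h/2): −0.0000902721.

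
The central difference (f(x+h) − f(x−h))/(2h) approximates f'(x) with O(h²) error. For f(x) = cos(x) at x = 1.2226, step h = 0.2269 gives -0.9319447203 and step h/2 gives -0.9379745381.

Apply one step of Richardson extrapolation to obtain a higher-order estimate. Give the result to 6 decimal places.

-0.939984

r = 2, so 2^r = 4.
Numerator 4 × A(h/2) − A(h) = 4 × (-0.9379745381) − (-0.9319447203) = -2.8199534321
Denominator 4 − 1 = 3.
R = (-2.8199534321)/3 = -0.9399844774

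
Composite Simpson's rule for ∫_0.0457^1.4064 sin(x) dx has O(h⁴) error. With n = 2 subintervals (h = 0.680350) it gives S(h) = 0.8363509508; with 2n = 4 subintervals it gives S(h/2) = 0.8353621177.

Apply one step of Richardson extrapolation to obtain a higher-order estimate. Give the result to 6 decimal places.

0.835296

Error is O(h^4); halving h shrinks it by 2^4 = 16.
16×0.8353621177 = 13.3657938832; subtract 0.8363509508 → 12.5294429324
Divide by 2^4 − 1 = 15.
12.5294429324 ÷ 15 = 0.8352961955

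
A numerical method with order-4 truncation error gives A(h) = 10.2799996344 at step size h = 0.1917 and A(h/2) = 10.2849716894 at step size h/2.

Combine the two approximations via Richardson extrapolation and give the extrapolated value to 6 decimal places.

With r = 4 the leading error scales as h^4, so the weight is 2^4 = 16.
16×10.2849716894 − 10.2799996344 = 154.2795473960
Extrapolated: 154.2795473960 / 15 = 10.2853031597

10.285303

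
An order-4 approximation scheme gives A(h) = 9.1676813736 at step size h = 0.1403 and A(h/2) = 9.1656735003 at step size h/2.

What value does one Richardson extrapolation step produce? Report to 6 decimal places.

r = 4, so 2^r = 16.
16 × 9.1656735003 = 146.6507760048; subtract 9.1676813736 → 137.4830946312
(16 × 9.1656735003 − 9.1676813736)/(16 − 1) = 9.1655396421
Gap between inputs: 2.008e-03; correction applied: −0.0001338582.

9.165540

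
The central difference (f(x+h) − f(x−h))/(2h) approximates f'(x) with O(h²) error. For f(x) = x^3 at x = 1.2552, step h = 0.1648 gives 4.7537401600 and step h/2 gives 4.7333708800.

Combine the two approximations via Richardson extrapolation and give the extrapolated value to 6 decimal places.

4.726581

r = 2: numerator weight 4, denominator 3.
4*4.7333708800 = 18.9334835200; subtract 4.7537401600 → 14.1797433600
Extrapolated: 14.1797433600 / 3 = 4.7265811200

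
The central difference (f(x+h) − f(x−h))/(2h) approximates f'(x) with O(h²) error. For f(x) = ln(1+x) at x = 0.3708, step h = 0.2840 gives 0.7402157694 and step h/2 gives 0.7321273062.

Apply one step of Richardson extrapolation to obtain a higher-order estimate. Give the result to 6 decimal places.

0.729431

With r = 2 the leading error scales as h^2, so the weight is 2^2 = 4.
Weighted: 2.9285092248 − 0.7402157694 = 2.1882934554
Divide by 2^2 − 1 = 3.
Extrapolated: 2.1882934554 / 3 = 0.7294311518
Correction |R − A(h/2)| = 2.696e-03; gap |A(h/2) − A(h)| = 8.088e-03.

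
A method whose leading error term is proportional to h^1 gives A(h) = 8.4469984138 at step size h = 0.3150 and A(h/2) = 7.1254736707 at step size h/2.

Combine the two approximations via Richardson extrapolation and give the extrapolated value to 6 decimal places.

Leading term ∝ h^1; use weight 2 = 2^1.
2*7.1254736707 − 8.4469984138 = 5.8039489276
Divide by 2^1 − 1 = 1.
R = 5.8039489276/1 = 5.8039489276
Shift from A(h/2): −1.3215247431.

5.803949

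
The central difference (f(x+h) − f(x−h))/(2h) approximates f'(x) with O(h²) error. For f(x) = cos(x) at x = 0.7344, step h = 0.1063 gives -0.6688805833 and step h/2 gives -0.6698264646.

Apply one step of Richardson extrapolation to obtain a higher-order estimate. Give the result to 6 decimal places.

-0.670142

The method has order 2: 2^2 = 4.
Weighted: (-2.6793058584) − (-0.6688805833) = -2.0104252751
Denominator 4 − 1 = 3.
R = (-2.0104252751)/3 = -0.6701417584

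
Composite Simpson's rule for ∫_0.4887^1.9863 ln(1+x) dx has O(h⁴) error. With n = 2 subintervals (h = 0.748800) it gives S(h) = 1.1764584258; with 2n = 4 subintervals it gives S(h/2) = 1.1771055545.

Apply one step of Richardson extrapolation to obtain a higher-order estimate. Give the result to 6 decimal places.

1.177149

Error is O(h^4); halving h shrinks it by 2^4 = 16.
Weighted: 18.8336888720 − 1.1764584258 = 17.6572304462
(16×1.1771055545 − 1.1764584258)/(16 − 1) = 1.1771486964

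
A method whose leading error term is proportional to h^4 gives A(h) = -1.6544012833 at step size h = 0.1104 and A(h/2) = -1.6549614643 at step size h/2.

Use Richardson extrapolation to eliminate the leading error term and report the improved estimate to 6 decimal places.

r = 4, so 2^r = 16.
16×(-1.6549614643) − (-1.6544012833) = -24.8249821455
Denominator 16 − 1 = 15.
So the Richardson estimate is -1.6549988097.

-1.654999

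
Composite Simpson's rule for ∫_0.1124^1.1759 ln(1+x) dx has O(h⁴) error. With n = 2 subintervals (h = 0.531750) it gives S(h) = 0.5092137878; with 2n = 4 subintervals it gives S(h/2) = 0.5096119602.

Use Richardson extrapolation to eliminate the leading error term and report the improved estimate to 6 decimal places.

Error is O(h^4); halving h shrinks it by 2^4 = 16.
16×0.5096119602 = 8.1537913632; subtract 0.5092137878 → 7.6445775754
Divide by 2^4 − 1 = 15.
Result: 0.5096385050

0.509639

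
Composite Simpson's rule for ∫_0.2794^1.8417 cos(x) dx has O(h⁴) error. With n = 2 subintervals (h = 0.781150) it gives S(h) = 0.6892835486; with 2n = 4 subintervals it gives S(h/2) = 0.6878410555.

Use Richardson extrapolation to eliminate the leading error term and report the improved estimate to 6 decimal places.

0.687745

The method has order 4: 2^4 = 16.
16·0.6878410555 − 0.6892835486 = 10.3161733394
Extrapolated: 10.3161733394 / 15 = 0.6877448893
Shift from A(h/2): −0.0000961662.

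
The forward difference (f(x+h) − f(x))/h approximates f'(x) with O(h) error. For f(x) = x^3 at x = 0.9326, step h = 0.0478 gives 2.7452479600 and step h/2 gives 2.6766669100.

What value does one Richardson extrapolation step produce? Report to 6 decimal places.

2.608086

Order 1 gives 2^r = 2 and 2^r − 1 = 1.
Numerator 2×A(h/2) − A(h) = 2×2.6766669100 − 2.7452479600 = 2.6080858600
Divide by 2^1 − 1 = 1.
2.6080858600 ÷ 1 = 2.6080858600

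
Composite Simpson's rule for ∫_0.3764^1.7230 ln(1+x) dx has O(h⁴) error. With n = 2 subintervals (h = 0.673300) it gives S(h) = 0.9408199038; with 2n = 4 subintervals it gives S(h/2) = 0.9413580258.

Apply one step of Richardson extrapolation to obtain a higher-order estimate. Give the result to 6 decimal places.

Method order is 4; weight 2^4 = 16.
Numerator 16×A(h/2) − A(h) = 16×0.9413580258 − 0.9408199038 = 14.1209085090
R = 14.1209085090/15 = 0.9413939006

0.941394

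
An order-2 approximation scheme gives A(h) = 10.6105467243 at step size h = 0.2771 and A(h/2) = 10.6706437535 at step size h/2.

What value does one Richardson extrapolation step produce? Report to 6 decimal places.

Leading term ∝ h^2; use weight 4 = 2^2.
2^2 × A(h/2) = 42.6825750140; minus A(h) gives 32.0720282897.
(4 × 10.6706437535 − 10.6105467243)/(4 − 1) = 10.6906760966
Shift from A(h/2): +0.0200323431.

10.690676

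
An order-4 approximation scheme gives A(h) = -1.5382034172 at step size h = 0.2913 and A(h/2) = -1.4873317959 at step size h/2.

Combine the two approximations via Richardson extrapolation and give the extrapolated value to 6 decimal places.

-1.483940

Order 4 gives 2^r = 16 and 2^r − 1 = 15.
16*(-1.4873317959) = -23.7973087344; (-23.7973087344) − (-1.5382034172) = -22.2591053172
(-22.2591053172) ÷ 15 = -1.4839403545
Gap between inputs: 5.087e-02; correction applied: +0.0033914414.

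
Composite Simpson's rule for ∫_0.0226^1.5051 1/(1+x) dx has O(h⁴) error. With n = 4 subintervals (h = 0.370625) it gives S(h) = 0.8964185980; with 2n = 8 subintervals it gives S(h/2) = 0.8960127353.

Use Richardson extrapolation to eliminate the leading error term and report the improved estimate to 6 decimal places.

0.895986

Order 4 gives 2^r = 16 and 2^r − 1 = 15.
2^4*A(h/2) = 14.3362037648; minus A(h) gives 13.4397851668.
13.4397851668 ÷ 15 = 0.8959856778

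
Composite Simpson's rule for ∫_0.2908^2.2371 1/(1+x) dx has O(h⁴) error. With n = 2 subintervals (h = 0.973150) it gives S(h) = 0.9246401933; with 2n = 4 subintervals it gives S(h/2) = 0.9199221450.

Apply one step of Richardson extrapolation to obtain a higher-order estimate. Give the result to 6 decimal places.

With r = 4 the leading error scales as h^4, so the weight is 2^4 = 16.
16*0.9199221450 − 0.9246401933 = 13.7941141267
Divide by 2^4 − 1 = 15.
(16*0.9199221450 − 0.9246401933)/(16 − 1) = 0.9196076084
Gap between inputs: 4.718e-03; correction applied: −0.0003145366.

0.919608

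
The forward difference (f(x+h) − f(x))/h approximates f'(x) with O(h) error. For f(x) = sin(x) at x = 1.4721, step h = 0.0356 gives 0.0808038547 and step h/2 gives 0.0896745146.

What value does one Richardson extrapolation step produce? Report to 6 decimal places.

Leading term ∝ h^1; use weight 2 = 2^1.
Top: 2(0.0896745146) − (0.0808038547) = 0.0985451745
R = 0.0985451745/1 = 0.0985451745
Gap between inputs: 8.871e-03; correction applied: +0.0088706599.

0.098545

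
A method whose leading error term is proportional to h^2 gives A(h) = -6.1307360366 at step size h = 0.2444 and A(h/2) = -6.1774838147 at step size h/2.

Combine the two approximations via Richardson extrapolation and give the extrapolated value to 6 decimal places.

-6.193066

Order 2 gives 2^r = 4 and 2^r − 1 = 3.
2^2*A(h/2) = -24.7099352588; minus A(h) gives -18.5791992222.
Denominator 4 − 1 = 3.
(4*(-6.1774838147) − (-6.1307360366))/(4 − 1) = -6.1930664074
Shift from A(h/2): −0.0155825927.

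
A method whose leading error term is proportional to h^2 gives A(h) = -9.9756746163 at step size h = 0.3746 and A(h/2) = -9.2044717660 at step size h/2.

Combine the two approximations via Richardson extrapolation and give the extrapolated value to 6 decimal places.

-8.947404

Leading term ∝ h^2; use weight 4 = 2^2.
Numerator 4×A(h/2) − A(h) = 4×(-9.2044717660) − (-9.9756746163) = -26.8422124477
Denominator 4 − 1 = 3.
(4×(-9.2044717660) − (-9.9756746163))/(4 − 1) = -8.9474041492
Gap between inputs: 7.712e-01; correction applied: +0.2570676168.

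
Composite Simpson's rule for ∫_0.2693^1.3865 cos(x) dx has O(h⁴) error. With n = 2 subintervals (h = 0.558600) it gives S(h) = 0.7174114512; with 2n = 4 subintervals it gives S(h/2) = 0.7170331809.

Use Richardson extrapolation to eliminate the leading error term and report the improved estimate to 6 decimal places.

With r = 4 the leading error scales as h^4, so the weight is 2^4 = 16.
Weighted: 11.4725308944 − 0.7174114512 = 10.7551194432
Denominator 16 − 1 = 15.
10.7551194432 ÷ 15 = 0.7170079629

0.717008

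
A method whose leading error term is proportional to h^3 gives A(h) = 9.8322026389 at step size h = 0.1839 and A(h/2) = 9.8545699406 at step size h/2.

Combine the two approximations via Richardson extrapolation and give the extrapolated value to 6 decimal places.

9.857765

The method has order 3: 2^3 = 8.
8*9.8545699406 = 78.8365595248; subtract 9.8322026389 → 69.0043568859
R = 69.0043568859/7 = 9.8577652694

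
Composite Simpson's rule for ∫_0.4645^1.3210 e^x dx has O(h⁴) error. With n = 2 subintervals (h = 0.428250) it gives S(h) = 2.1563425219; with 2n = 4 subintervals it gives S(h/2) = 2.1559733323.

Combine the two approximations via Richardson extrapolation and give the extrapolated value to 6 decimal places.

2.155949

r = 4, so 2^r = 16.
A(h/2) − A(h) = 2.1559733323 − 2.1563425219 = -0.0003691896
Divide by 2^4 − 1 = 15: (-0.0003691896)/15 = -0.0000246126
R = 2.1559733323 − 0.0000246126 = 2.1559487197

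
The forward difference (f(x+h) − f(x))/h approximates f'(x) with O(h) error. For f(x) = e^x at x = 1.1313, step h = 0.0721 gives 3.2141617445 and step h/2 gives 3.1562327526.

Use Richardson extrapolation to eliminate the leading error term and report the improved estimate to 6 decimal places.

Method order is 1; weight 2^1 = 2.
A(h/2) − A(h) = 3.1562327526 − 3.2141617445 = -0.0579289919
Divide by 2^1 − 1 = 1: (-0.0579289919)/1 = -0.0579289919
R = 3.1562327526 − 0.0579289919 = 3.0983037607
Correction |R − A(h/2)| = 5.793e-02; gap |A(h/2) − A(h)| = 5.793e-02.

3.098304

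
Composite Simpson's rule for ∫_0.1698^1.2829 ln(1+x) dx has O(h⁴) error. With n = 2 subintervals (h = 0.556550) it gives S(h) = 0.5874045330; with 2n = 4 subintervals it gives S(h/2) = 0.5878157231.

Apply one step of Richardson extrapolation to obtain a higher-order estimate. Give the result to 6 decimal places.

Method order is 4; weight 2^4 = 16.
16·0.5878157231 = 9.4050515696; subtract 0.5874045330 → 8.8176470366
Denominator 16 − 1 = 15.
(16·0.5878157231 − 0.5874045330)/(16 − 1) = 0.5878431358

0.587843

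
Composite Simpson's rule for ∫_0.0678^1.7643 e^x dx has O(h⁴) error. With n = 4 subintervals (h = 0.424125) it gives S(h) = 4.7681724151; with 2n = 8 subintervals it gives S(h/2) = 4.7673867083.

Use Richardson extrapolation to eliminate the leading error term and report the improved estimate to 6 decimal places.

The method has order 4: 2^4 = 16.
16 × 4.7673867083 − 4.7681724151 = 71.5100149177
Extrapolated: 71.5100149177 / 15 = 4.7673343278

4.767334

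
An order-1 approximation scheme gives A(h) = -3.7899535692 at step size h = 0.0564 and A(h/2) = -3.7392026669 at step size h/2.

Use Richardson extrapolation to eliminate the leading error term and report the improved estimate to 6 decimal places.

-3.688452

Leading term ∝ h^1; use weight 2 = 2^1.
Difference of the inputs: -3.7392026669 − (-3.7899535692) = 0.0507509023
Correction (A(h/2) − A(h))/(2 − 1) = 0.0507509023/1 = 0.0507509023
R = -3.7392026669 + 0.0507509023 = -3.6884517646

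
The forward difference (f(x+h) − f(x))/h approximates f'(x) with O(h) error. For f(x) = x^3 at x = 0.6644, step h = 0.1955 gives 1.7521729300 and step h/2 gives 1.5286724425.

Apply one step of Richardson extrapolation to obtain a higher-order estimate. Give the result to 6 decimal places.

Error is O(h^1); halving h shrinks it by 2^1 = 2.
2·1.5286724425 − 1.7521729300 = 1.3051719550
Extrapolated: 1.3051719550 / 1 = 1.3051719550

1.305172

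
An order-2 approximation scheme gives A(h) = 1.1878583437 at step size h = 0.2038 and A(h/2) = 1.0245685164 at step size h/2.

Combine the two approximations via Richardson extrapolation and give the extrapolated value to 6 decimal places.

r = 2, so 2^r = 4.
4 × 1.0245685164 = 4.0982740656; 4.0982740656 − 1.1878583437 = 2.9104157219
Divide by 2^2 − 1 = 3.
Extrapolated: 2.9104157219 / 3 = 0.9701385740

0.970139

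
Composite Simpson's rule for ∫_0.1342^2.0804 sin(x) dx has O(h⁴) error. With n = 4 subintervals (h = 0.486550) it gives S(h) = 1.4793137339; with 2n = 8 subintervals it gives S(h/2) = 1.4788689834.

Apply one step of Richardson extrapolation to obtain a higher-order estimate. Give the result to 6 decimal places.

1.478839

Error is O(h^4); halving h shrinks it by 2^4 = 16.
16×1.4788689834 = 23.6619037344; subtract 1.4793137339 → 22.1825900005
(16×1.4788689834 − 1.4793137339)/(16 − 1) = 1.4788393334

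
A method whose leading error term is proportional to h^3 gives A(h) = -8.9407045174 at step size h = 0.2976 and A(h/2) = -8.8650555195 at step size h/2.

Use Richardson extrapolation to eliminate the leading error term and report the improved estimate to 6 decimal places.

-8.854249

Error is O(h^3); halving h shrinks it by 2^3 = 8.
8×(-8.8650555195) = -70.9204441560; subtract (-8.9407045174) → -61.9797396386
R = (-61.9797396386)/7 = -8.8542485198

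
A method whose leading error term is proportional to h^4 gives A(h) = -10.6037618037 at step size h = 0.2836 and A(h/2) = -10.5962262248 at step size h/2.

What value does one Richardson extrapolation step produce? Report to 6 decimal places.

Leading term ∝ h^4; use weight 16 = 2^4.
16*(-10.5962262248) = -169.5396195968; (-169.5396195968) − (-10.6037618037) = -158.9358577931
Extrapolated: (-158.9358577931) / 15 = -10.5957238529
Shift from A(h/2): +0.0005023719.

-10.595724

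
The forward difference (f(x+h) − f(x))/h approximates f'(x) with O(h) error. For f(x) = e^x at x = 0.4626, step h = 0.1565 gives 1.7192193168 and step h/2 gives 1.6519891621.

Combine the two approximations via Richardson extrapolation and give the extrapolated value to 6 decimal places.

The method has order 1: 2^1 = 2.
2^1 × A(h/2) = 3.3039783242; minus A(h) gives 1.5847590074.
Denominator 2 − 1 = 1.
So the Richardson estimate is 1.5847590074.

1.584759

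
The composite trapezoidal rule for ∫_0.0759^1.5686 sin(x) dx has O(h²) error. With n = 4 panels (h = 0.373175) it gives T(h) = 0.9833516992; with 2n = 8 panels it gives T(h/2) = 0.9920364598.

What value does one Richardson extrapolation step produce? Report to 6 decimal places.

Leading term ∝ h^2; use weight 4 = 2^2.
Difference of the inputs: 0.9920364598 − 0.9833516992 = 0.0086847606
Correction (A(h/2) − A(h))/(4 − 1) = 0.0086847606/3 = 0.0028949202
R = 0.9920364598 + 0.0028949202 = 0.9949313800

0.994931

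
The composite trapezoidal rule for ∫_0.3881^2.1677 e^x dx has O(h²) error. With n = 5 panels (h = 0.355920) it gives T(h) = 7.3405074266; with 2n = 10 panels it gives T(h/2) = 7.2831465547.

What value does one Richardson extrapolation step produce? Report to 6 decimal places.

7.264026

r = 2, so 2^r = 4.
Weighted: 29.1325862188 − 7.3405074266 = 21.7920787922
R = 21.7920787922/3 = 7.2640262641
Shift from A(h/2): −0.0191202906.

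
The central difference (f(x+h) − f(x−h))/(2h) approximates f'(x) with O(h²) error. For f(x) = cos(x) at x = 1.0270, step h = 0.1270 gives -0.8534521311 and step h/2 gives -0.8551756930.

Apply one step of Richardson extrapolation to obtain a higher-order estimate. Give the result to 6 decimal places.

Order 2 gives 2^r = 4 and 2^r − 1 = 3.
2^2*A(h/2) = -3.4207027720; minus A(h) gives -2.5672506409.
Extrapolated: (-2.5672506409) / 3 = -0.8557502136
Correction |R − A(h/2)| = 5.745e-04; gap |A(h/2) − A(h)| = 1.724e-03.

-0.855750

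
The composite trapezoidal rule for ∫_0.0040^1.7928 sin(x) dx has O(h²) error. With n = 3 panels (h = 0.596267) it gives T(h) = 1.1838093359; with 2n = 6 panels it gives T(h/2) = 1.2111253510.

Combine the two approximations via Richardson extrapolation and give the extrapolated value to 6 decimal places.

1.220231

r = 2, so 2^r = 4.
4·1.2111253510 = 4.8445014040; subtract 1.1838093359 → 3.6606920681
Divide by 2^2 − 1 = 3.
So the Richardson estimate is 1.2202306894.
Shift from A(h/2): +0.0091053384.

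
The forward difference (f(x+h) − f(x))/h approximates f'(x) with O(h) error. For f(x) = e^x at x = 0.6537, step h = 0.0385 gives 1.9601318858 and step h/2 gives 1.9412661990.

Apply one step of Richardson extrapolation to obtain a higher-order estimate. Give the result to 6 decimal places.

1.922401

Method order is 1; weight 2^1 = 2.
Weighted: 3.8825323980 − 1.9601318858 = 1.9224005122
Denominator 2 − 1 = 1.
R = 1.9224005122/1 = 1.9224005122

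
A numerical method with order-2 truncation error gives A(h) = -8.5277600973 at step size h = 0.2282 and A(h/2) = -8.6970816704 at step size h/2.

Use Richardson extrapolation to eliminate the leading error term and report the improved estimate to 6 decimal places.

Order 2 gives 2^r = 4 and 2^r − 1 = 3.
A(h/2) − A(h) = -8.6970816704 − (-8.5277600973) = -0.1693215731
Divide by 2^2 − 1 = 3: (-0.1693215731)/3 = -0.0564405244
R = A(h/2) + (A(h/2) − A(h))/3 = -8.6970816704 − 0.0564405244 = -8.7535221948

-8.753522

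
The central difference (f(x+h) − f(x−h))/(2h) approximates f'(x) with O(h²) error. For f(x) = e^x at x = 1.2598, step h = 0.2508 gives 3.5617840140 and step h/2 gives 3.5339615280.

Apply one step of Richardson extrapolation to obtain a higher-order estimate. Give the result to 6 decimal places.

With r = 2 the leading error scales as h^2, so the weight is 2^2 = 4.
Top: 4(3.5339615280) − (3.5617840140) = 10.5740620980
10.5740620980 ÷ 3 = 3.5246873660

3.524687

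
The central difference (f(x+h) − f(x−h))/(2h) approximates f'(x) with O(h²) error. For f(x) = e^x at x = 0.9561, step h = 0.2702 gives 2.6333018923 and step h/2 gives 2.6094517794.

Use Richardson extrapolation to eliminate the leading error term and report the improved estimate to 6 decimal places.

2.601502

With r = 2 the leading error scales as h^2, so the weight is 2^2 = 4.
4×2.6094517794 = 10.4378071176; 10.4378071176 − 2.6333018923 = 7.8045052253
7.8045052253 ÷ 3 = 2.6015017418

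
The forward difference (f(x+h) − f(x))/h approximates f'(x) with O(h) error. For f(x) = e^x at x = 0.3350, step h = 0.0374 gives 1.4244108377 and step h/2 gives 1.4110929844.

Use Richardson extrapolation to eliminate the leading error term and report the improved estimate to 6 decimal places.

1.397775

The method has order 1: 2^1 = 2.
2 × 1.4110929844 − 1.4244108377 = 1.3977751311
Extrapolated: 1.3977751311 / 1 = 1.3977751311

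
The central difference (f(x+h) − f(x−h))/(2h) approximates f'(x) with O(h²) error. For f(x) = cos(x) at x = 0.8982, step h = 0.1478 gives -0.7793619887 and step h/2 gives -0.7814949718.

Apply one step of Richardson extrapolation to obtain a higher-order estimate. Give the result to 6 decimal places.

r = 2, so 2^r = 4.
2^2×A(h/2) = -3.1259798872; minus A(h) gives -2.3466178985.
Divide by 2^2 − 1 = 3.
(-2.3466178985) ÷ 3 = -0.7822059662
Gap between inputs: 2.133e-03; correction applied: −0.0007109944.

-0.782206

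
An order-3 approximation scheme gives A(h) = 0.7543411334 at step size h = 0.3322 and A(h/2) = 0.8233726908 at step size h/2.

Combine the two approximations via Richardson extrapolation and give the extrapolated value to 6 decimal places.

r = 3, so 2^r = 8.
8·0.8233726908 = 6.5869815264; subtract 0.7543411334 → 5.8326403930
Divide by 2^3 − 1 = 7.
Result: 0.8332343419
Gap between inputs: 6.903e-02; correction applied: +0.0098616511.

0.833234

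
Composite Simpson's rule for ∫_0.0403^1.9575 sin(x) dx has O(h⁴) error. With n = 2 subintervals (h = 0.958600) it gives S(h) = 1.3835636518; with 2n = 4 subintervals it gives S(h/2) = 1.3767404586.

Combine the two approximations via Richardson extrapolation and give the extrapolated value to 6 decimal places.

Error is O(h^4); halving h shrinks it by 2^4 = 16.
2^4 × A(h/2) = 22.0278473376; minus A(h) gives 20.6442836858.
20.6442836858 ÷ 15 = 1.3762855791
Gap between inputs: 6.823e-03; correction applied: −0.0004548795.

1.376286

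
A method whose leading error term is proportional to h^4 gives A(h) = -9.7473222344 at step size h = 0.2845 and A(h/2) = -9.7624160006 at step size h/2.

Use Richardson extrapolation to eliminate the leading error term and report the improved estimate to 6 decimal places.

Order 4 gives 2^r = 16 and 2^r − 1 = 15.
Top: 16(-9.7624160006) − (-9.7473222344) = -146.4513337752
Divide by 2^4 − 1 = 15.
(-146.4513337752) ÷ 15 = -9.7634222517

-9.763422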